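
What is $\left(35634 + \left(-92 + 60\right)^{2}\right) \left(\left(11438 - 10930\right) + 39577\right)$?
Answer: $1469435930$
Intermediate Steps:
$\left(35634 + \left(-92 + 60\right)^{2}\right) \left(\left(11438 - 10930\right) + 39577\right) = \left(35634 + \left(-32\right)^{2}\right) \left(\left(11438 - 10930\right) + 39577\right) = \left(35634 + 1024\right) \left(508 + 39577\right) = 36658 \cdot 40085 = 1469435930$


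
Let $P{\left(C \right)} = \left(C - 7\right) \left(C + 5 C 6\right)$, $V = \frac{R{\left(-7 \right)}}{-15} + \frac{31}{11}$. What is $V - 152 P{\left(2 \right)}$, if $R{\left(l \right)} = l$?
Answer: $\frac{7775342}{165} \approx 47123.0$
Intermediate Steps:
$V = \frac{542}{165}$ ($V = - \frac{7}{-15} + \frac{31}{11} = \left(-7\right) \left(- \frac{1}{15}\right) + 31 \cdot \frac{1}{11} = \frac{7}{15} + \frac{31}{11} = \frac{542}{165} \approx 3.2848$)
$P{\left(C \right)} = 31 C \left(-7 + C\right)$ ($P{\left(C \right)} = \left(-7 + C\right) \left(C + 30 C\right) = \left(-7 + C\right) 31 C = 31 C \left(-7 + C\right)$)
$V - 152 P{\left(2 \right)} = \frac{542}{165} - 152 \cdot 31 \cdot 2 \left(-7 + 2\right) = \frac{542}{165} - 152 \cdot 31 \cdot 2 \left(-5\right) = \frac{542}{165} - -47120 = \frac{542}{165} + 47120 = \frac{7775342}{165}$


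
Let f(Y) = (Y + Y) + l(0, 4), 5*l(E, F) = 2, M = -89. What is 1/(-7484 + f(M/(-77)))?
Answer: -385/2880296 ≈ -0.00013367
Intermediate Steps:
l(E, F) = 2/5 (l(E, F) = (1/5)*2 = 2/5)
f(Y) = 2/5 + 2*Y (f(Y) = (Y + Y) + 2/5 = 2*Y + 2/5 = 2/5 + 2*Y)
1/(-7484 + f(M/(-77))) = 1/(-7484 + (2/5 + 2*(-89/(-77)))) = 1/(-7484 + (2/5 + 2*(-89*(-1/77)))) = 1/(-7484 + (2/5 + 2*(89/77))) = 1/(-7484 + (2/5 + 178/77)) = 1/(-7484 + 1044/385) = 1/(-2880296/385) = -385/2880296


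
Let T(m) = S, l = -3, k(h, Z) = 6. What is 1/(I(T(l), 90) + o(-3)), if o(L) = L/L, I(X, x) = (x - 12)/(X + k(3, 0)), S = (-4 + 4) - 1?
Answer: 5/83 ≈ 0.060241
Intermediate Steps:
S = -1 (S = 0 - 1 = -1)
T(m) = -1
I(X, x) = (-12 + x)/(6 + X) (I(X, x) = (x - 12)/(X + 6) = (-12 + x)/(6 + X))
o(L) = 1
1/(I(T(l), 90) + o(-3)) = 1/((-12 + 90)/(6 - 1) + 1) = 1/(78/5 + 1) = 1/(83/5) = 5/83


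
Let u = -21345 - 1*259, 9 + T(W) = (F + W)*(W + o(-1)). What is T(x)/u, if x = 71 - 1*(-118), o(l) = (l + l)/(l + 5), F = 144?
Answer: -125523/43208 ≈ -2.9051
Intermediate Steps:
o(l) = 2*l/(5 + l) (o(l) = (2*l)/(5 + l) = 2*l/(5 + l))
x = 189 (x = 71 + 118 = 189)
T(W) = -9 + (144 + W)*(-½ + W) (T(W) = -9 + (144 + W)*(W + 2*(-1)/(5 - 1)) = -9 + (144 + W)*(W + 2*(-1)/4) = -9 + (144 + W)*(W + 2*(-1)*(¼)) = -9 + (144 + W)*(W - ½) = -9 + (144 + W)*(-½ + W))
u = -21604 (u = -21345 - 259 = -21604)
T(x)/u = (-81 + 189² + (287/2)*189)/(-21604) = (-81 + 35721 + 54243/2)*(-1/21604) = (125523/2)*(-1/21604) = -125523/43208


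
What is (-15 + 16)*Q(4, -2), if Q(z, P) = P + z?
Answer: 2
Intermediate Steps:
(-15 + 16)*Q(4, -2) = (-15 + 16)*(-2 + 4) = 1*2 = 2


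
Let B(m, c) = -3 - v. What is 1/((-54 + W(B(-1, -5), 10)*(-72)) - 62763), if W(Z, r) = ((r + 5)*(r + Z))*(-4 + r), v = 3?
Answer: -1/88737 ≈ -1.1269e-5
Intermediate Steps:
B(m, c) = -6 (B(m, c) = -3 - 1*3 = -3 - 3 = -6)
W(Z, r) = (-4 + r)*(5 + r)*(Z + r) (W(Z, r) = ((5 + r)*(Z + r))*(-4 + r) = (-4 + r)*(5 + r)*(Z + r))
1/((-54 + W(B(-1, -5), 10)*(-72)) - 62763) = 1/((-54 + (10² + 10³ - 20*(-6) - 20*10 - 6*10 - 6*10²)*(-72)) - 62763) = 1/((-54 + (100 + 1000 + 120 - 200 - 60 - 6*100)*(-72)) - 62763) = 1/((-54 + (100 + 1000 + 120 - 200 - 60 - 600)*(-72)) - 62763) = 1/((-54 + 360*(-72)) - 62763) = 1/((-54 - 25920) - 62763) = 1/(-25974 - 62763) = 1/(-88737) = -1/88737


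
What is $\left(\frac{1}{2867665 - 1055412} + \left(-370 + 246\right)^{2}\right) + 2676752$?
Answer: $\frac{4878817044385}{1812253} \approx 2.6921 \cdot 10^{6}$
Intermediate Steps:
$\left(\frac{1}{2867665 - 1055412} + \left(-370 + 246\right)^{2}\right) + 2676752 = \left(\frac{1}{1812253} + \left(-124\right)^{2}\right) + 2676752 = \left(\frac{1}{1812253} + 15376\right) + 2676752 = \frac{27865202129}{1812253} + 2676752 = \frac{4878817044385}{1812253}$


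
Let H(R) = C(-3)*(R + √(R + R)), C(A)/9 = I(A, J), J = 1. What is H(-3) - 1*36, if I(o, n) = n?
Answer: -63 + 9*I*√6 ≈ -63.0 + 22.045*I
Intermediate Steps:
C(A) = 9 (C(A) = 9*1 = 9)
H(R) = 9*R + 9*√2*√R (H(R) = 9*(R + √(R + R)) = 9*(R + √(2*R)) = 9*(R + √2*√R) = 9*R + 9*√2*√R)
H(-3) - 1*36 = (9*(-3) + 9*√2*√(-3)) - 1*36 = (-27 + 9*√2*(I*√3)) - 36 = (-27 + 9*I*√6) - 36 = -63 + 9*I*√6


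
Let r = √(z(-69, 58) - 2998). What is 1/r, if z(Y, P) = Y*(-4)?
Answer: -I*√2722/2722 ≈ -0.019167*I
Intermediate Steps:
z(Y, P) = -4*Y
r = I*√2722 (r = √(-4*(-69) - 2998) = √(276 - 2998) = √(-2722) = I*√2722 ≈ 52.173*I)
1/r = 1/(I*√2722) = -I*√2722/2722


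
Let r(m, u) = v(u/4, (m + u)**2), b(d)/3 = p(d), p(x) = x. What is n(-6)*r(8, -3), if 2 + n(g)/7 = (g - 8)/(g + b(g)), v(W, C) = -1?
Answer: 119/12 ≈ 9.9167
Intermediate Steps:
b(d) = 3*d
r(m, u) = -1
n(g) = -14 + 7*(-8 + g)/(4*g) (n(g) = -14 + 7*((g - 8)/(g + 3*g)) = -14 + 7*((-8 + g)/((4*g))) = -14 + 7*((-8 + g)*(1/(4*g))) = -14 + 7*((-8 + g)/(4*g)) = -14 + 7*(-8 + g)/(4*g))
n(-6)*r(8, -3) = (-49/4 - 14/(-6))*(-1) = (-49/4 - 14*(-1/6))*(-1) = (-49/4 + 7/3)*(-1) = -119/12*(-1) = 119/12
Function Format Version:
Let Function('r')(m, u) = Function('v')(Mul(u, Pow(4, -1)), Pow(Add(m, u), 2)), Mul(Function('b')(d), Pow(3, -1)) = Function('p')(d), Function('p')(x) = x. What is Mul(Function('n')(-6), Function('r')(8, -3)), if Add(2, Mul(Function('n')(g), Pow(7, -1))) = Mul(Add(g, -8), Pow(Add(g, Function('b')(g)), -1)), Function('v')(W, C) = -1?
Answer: Rational(119, 12) ≈ 9.9167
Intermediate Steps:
Function('b')(d) = Mul(3, d)
Function('r')(m, u) = -1
Function('n')(g) = Add(-14, Mul(Rational(7, 4), Pow(g, -1), Add(-8, g))) (Function('n')(g) = Add(-14, Mul(7, Mul(Add(g, -8), Pow(Add(g, Mul(3, g)), -1)))) = Add(-14, Mul(7, Mul(Add(-8, g), Pow(Mul(4, g), -1)))) = Add(-14, Mul(7, Mul(Add(-8, g), Mul(Rational(1, 4), Pow(g, -1))))) = Add(-14, Mul(7, Mul(Rational(1, 4), Pow(g, -1), Add(-8, g)))) = Add(-14, Mul(Rational(7, 4), Pow(g, -1), Add(-8, g))))
Mul(Function('n')(-6), Function('r')(8, -3)) = Mul(Add(Rational(-49, 4), Mul(-14, Pow(-6, -1))), -1) = Mul(Add(Rational(-49, 4), Mul(-14, Rational(-1, 6))), -1) = Mul(Add(Rational(-49, 4), Rational(7, 3)), -1) = Mul(Rational(-119, 12), -1) = Rational(119, 12)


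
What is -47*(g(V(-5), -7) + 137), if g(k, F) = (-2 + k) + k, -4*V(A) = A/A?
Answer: -12643/2 ≈ -6321.5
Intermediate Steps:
V(A) = -1/4 (V(A) = -A/(4*A) = -1/4*1 = -1/4)
g(k, F) = -2 + 2*k
-47*(g(V(-5), -7) + 137) = -47*((-2 + 2*(-1/4)) + 137) = -47*((-2 - 1/2) + 137) = -47*(-5/2 + 137) = -47*269/2 = -12643/2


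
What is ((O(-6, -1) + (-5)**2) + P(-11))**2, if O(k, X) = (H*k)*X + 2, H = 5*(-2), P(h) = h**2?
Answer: 7744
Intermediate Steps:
H = -10
O(k, X) = 2 - 10*X*k (O(k, X) = (-10*k)*X + 2 = -10*X*k + 2 = 2 - 10*X*k)
((O(-6, -1) + (-5)**2) + P(-11))**2 = (((2 - 10*(-1)*(-6)) + (-5)**2) + (-11)**2)**2 = (((2 - 60) + 25) + 121)**2 = ((-58 + 25) + 121)**2 = (-33 + 121)**2 = 88**2 = 7744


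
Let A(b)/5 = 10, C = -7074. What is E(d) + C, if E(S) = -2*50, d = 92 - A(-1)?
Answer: -7174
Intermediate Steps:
A(b) = 50 (A(b) = 5*10 = 50)
d = 42 (d = 92 - 1*50 = 92 - 50 = 42)
E(S) = -100
E(d) + C = -100 - 7074 = -7174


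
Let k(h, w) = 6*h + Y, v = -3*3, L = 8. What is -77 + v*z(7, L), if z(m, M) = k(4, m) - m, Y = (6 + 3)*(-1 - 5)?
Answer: 256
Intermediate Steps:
v = -9
Y = -54 (Y = 9*(-6) = -54)
k(h, w) = -54 + 6*h (k(h, w) = 6*h - 54 = -54 + 6*h)
z(m, M) = -30 - m (z(m, M) = (-54 + 6*4) - m = (-54 + 24) - m = -30 - m)
-77 + v*z(7, L) = -77 - 9*(-30 - 1*7) = -77 - 9*(-30 - 7) = -77 - 9*(-37) = -77 + 333 = 256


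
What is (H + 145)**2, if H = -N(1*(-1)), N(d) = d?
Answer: 21316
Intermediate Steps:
H = 1 (H = -(-1) = -1*(-1) = 1)
(H + 145)**2 = (1 + 145)**2 = 146**2 = 21316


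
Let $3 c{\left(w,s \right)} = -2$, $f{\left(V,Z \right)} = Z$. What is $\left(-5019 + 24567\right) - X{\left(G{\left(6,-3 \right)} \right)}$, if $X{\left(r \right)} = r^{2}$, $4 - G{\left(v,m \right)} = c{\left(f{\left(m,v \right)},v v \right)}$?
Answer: $\frac{175736}{9} \approx 19526.0$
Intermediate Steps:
$c{\left(w,s \right)} = - \frac{2}{3}$ ($c{\left(w,s \right)} = \frac{1}{3} \left(-2\right) = - \frac{2}{3}$)
$G{\left(v,m \right)} = \frac{14}{3}$ ($G{\left(v,m \right)} = 4 - - \frac{2}{3} = 4 + \frac{2}{3} = \frac{14}{3}$)
$\left(-5019 + 24567\right) - X{\left(G{\left(6,-3 \right)} \right)} = \left(-5019 + 24567\right) - \left(\frac{14}{3}\right)^{2} = 19548 - \frac{196}{9} = \frac{175736}{9}$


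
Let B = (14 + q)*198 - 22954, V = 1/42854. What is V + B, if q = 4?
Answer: -830939059/42854 ≈ -19390.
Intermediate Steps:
V = 1/42854 ≈ 2.3335e-5
B = -19390 (B = (14 + 4)*198 - 22954 = 18*198 - 22954 = 3564 - 22954 = -19390)
V + B = 1/42854 - 19390 = -830939059/42854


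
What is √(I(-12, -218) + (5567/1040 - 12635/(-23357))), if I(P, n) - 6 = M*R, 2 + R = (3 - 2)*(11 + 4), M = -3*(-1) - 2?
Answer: √918063329145495/6072820 ≈ 4.9894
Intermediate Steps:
M = 1 (M = 3 - 2 = 1)
R = 13 (R = -2 + (3 - 2)*(11 + 4) = -2 + 1*15 = -2 + 15 = 13)
I(P, n) = 19 (I(P, n) = 6 + 1*13 = 6 + 13 = 19)
√(I(-12, -218) + (5567/1040 - 12635/(-23357))) = √(19 + (5567/1040 - 12635/(-23357))) = √(19 + (5567*(1/1040) - 12635*(-1/23357))) = √(19 + (5567/1040 + 12635/23357)) = √(19 + 143168819/24291280) = √(604703139/24291280) = √918063329145495/6072820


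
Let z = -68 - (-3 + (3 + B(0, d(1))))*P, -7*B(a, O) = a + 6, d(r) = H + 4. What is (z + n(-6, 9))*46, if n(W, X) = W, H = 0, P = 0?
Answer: -3404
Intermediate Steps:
d(r) = 4 (d(r) = 0 + 4 = 4)
B(a, O) = -6/7 - a/7 (B(a, O) = -(a + 6)/7 = -(6 + a)/7 = -6/7 - a/7)
z = -68 (z = -68 - (-3 + (3 + (-6/7 - ⅐*0)))*0 = -68 - (-3 + (3 + (-6/7 + 0)))*0 = -68 - (-3 + (3 - 6/7))*0 = -68 - (-3 + 15/7)*0 = -68 - (-6)*0/7 = -68 - 1*0 = -68 + 0 = -68)
(z + n(-6, 9))*46 = (-68 - 6)*46 = -74*46 = -3404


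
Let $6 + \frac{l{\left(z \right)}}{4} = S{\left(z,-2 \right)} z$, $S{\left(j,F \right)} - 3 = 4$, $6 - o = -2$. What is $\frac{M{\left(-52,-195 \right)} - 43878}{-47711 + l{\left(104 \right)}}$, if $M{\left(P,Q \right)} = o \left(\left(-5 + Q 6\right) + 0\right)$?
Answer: $\frac{53278}{44823} \approx 1.1886$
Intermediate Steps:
$o = 8$ ($o = 6 - -2 = 6 + 2 = 8$)
$S{\left(j,F \right)} = 7$ ($S{\left(j,F \right)} = 3 + 4 = 7$)
$M{\left(P,Q \right)} = -40 + 48 Q$ ($M{\left(P,Q \right)} = 8 \left(\left(-5 + Q 6\right) + 0\right) = 8 \left(\left(-5 + 6 Q\right) + 0\right) = 8 \left(-5 + 6 Q\right) = -40 + 48 Q$)
$l{\left(z \right)} = -24 + 28 z$ ($l{\left(z \right)} = -24 + 4 \cdot 7 z = -24 + 28 z$)
$\frac{M{\left(-52,-195 \right)} - 43878}{-47711 + l{\left(104 \right)}} = \frac{\left(-40 + 48 \left(-195\right)\right) - 43878}{-47711 + \left(-24 + 28 \cdot 104\right)} = \frac{\left(-40 - 9360\right) - 43878}{-47711 + \left(-24 + 2912\right)} = \frac{-9400 - 43878}{-47711 + 2888} = - \frac{53278}{-44823} = \left(-53278\right) \left(- \frac{1}{44823}\right) = \frac{53278}{44823}$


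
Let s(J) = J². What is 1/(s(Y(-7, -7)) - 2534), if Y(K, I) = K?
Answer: -1/2485 ≈ -0.00040241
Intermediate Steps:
1/(s(Y(-7, -7)) - 2534) = 1/((-7)² - 2534) = 1/(49 - 2534) = 1/(-2485) = -1/2485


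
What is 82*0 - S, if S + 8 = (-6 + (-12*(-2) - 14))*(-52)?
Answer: 216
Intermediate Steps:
S = -216 (S = -8 + (-6 + (-12*(-2) - 14))*(-52) = -8 + (-6 + (24 - 14))*(-52) = -8 + (-6 + 10)*(-52) = -8 + 4*(-52) = -8 - 208 = -216)
82*0 - S = 82*0 - 1*(-216) = 0 + 216 = 216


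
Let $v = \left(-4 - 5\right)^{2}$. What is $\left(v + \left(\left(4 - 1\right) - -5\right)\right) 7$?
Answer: $623$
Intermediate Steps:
$v = 81$ ($v = \left(-9\right)^{2} = 81$)
$\left(v + \left(\left(4 - 1\right) - -5\right)\right) 7 = \left(81 + \left(\left(4 - 1\right) - -5\right)\right) 7 = \left(81 + \left(\left(4 - 1\right) + 5\right)\right) 7 = \left(81 + \left(3 + 5\right)\right) 7 = \left(81 + 8\right) 7 = 89 \cdot 7 = 623$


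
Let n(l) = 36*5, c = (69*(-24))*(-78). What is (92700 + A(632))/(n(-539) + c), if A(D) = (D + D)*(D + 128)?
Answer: 263335/32337 ≈ 8.1435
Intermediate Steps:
A(D) = 2*D*(128 + D) (A(D) = (2*D)*(128 + D) = 2*D*(128 + D))
c = 129168 (c = -1656*(-78) = 129168)
n(l) = 180
(92700 + A(632))/(n(-539) + c) = (92700 + 2*632*(128 + 632))/(180 + 129168) = (92700 + 2*632*760)/129348 = (92700 + 960640)*(1/129348) = 1053340*(1/129348) = 263335/32337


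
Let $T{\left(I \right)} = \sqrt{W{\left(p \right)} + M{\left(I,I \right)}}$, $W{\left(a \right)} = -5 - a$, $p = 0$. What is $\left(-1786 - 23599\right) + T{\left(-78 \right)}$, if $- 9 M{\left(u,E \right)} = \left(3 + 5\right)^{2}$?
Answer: $-25385 + \frac{i \sqrt{109}}{3} \approx -25385.0 + 3.4801 i$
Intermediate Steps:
$M{\left(u,E \right)} = - \frac{64}{9}$ ($M{\left(u,E \right)} = - \frac{\left(3 + 5\right)^{2}}{9} = - \frac{8^{2}}{9} = \left(- \frac{1}{9}\right) 64 = - \frac{64}{9}$)
$T{\left(I \right)} = \frac{i \sqrt{109}}{3}$ ($T{\left(I \right)} = \sqrt{\left(-5 - 0\right) - \frac{64}{9}} = \sqrt{\left(-5 + 0\right) - \frac{64}{9}} = \sqrt{-5 - \frac{64}{9}} = \sqrt{- \frac{109}{9}} = \frac{i \sqrt{109}}{3}$)
$\left(-1786 - 23599\right) + T{\left(-78 \right)} = \left(-1786 - 23599\right) + \frac{i \sqrt{109}}{3} = -25385 + \frac{i \sqrt{109}}{3}$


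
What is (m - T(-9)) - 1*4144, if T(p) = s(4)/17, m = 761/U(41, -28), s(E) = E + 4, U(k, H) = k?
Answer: -2875759/697 ≈ -4125.9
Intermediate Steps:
s(E) = 4 + E
m = 761/41 ≈ 18.561
T(p) = 8/17 (T(p) = (4 + 4)/17 = 8*(1/17) = 8/17)
(m - T(-9)) - 1*4144 = (761/41 - 1*8/17) - 1*4144 = (761/41 - 8/17) - 4144 = 12609/697 - 4144 = -2875759/697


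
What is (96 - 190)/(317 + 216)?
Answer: -94/533 ≈ -0.17636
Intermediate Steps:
(96 - 190)/(317 + 216) = -94/533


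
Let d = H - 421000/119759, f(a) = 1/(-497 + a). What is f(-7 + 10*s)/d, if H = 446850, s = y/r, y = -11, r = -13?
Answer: -1556867/344736467462300 ≈ -4.5161e-9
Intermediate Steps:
s = 11/13 (s = -11/(-13) = -11*(-1/13) = 11/13 ≈ 0.84615)
d = 53513888150/119759 (d = 446850 - 421000/119759 = 53513888150/119759 ≈ 4.4685e+5)
f(-7 + 10*s)/d = 1/((-497 + (-7 + 10*(11/13)))*(53513888150/119759)) = (119759/53513888150)/(-497 + (-7 + 110/13)) = (119759/53513888150)/(-497 + 19/13) = (119759/53513888150)/(-6442/13) = -13/6442*119759/53513888150 = -1556867/344736467462300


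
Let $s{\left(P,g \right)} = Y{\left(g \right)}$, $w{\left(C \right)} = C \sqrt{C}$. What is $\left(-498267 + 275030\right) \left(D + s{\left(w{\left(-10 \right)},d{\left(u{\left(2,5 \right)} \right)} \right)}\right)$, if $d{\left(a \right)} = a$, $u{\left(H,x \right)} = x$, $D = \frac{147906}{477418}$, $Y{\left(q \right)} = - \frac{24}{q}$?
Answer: $\frac{1196383115487}{1193545} \approx 1.0024 \cdot 10^{6}$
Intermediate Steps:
$D = \frac{73953}{238709}$ ($D = 147906 \cdot \frac{1}{477418} = \frac{73953}{238709} \approx 0.3098$)
$w{\left(C \right)} = C^{\frac{3}{2}}$
$s{\left(P,g \right)} = - \frac{24}{g}$
$\left(-498267 + 275030\right) \left(D + s{\left(w{\left(-10 \right)},d{\left(u{\left(2,5 \right)} \right)} \right)}\right) = \left(-498267 + 275030\right) \left(\frac{73953}{238709} - \frac{24}{5}\right) = - 223237 \left(\frac{73953}{238709} - \frac{24}{5}\right) = \left(-223237\right) \left(- \frac{5359251}{1193545}\right) = \frac{1196383115487}{1193545}$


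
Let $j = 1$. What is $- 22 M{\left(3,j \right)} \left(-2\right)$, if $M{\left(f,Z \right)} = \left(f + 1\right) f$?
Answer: $528$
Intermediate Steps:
$M{\left(f,Z \right)} = f \left(1 + f\right)$ ($M{\left(f,Z \right)} = \left(1 + f\right) f = f \left(1 + f\right)$)
$- 22 M{\left(3,j \right)} \left(-2\right) = - 22 \cdot 3 \left(1 + 3\right) \left(-2\right) = - 22 \cdot 3 \cdot 4 \left(-2\right) = \left(-22\right) 12 \left(-2\right) = \left(-264\right) \left(-2\right) = 528$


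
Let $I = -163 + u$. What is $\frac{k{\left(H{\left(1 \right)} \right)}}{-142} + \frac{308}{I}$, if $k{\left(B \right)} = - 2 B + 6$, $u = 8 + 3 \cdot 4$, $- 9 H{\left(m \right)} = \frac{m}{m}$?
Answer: $- \frac{18256}{8307} \approx -2.1977$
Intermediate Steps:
$H{\left(m \right)} = - \frac{1}{9}$ ($H{\left(m \right)} = - \frac{m \frac{1}{m}}{9} = \left(- \frac{1}{9}\right) 1 = - \frac{1}{9}$)
$u = 20$ ($u = 8 + 12 = 20$)
$k{\left(B \right)} = 6 - 2 B$
$I = -143$ ($I = -163 + 20 = -143$)
$\frac{k{\left(H{\left(1 \right)} \right)}}{-142} + \frac{308}{I} = \frac{6 - - \frac{2}{9}}{-142} + \frac{308}{-143} = \left(6 + \frac{2}{9}\right) \left(- \frac{1}{142}\right) + 308 \left(- \frac{1}{143}\right) = \frac{56}{9} \left(- \frac{1}{142}\right) - \frac{28}{13} = - \frac{28}{639} - \frac{28}{13} = - \frac{18256}{8307}$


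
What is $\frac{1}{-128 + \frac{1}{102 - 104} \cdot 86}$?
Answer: $- \frac{1}{171} \approx -0.005848$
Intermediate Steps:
$\frac{1}{-128 + \frac{1}{102 - 104} \cdot 86} = \frac{1}{-128 + \frac{1}{-2} \cdot 86} = \frac{1}{-128 - 43} = \frac{1}{-171} = - \frac{1}{171}$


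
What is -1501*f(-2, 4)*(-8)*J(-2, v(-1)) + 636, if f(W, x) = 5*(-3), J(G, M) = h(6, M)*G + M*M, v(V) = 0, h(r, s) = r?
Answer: 2162076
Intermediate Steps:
J(G, M) = M² + 6*G (J(G, M) = 6*G + M*M = 6*G + M² = M² + 6*G)
f(W, x) = -15
-1501*f(-2, 4)*(-8)*J(-2, v(-1)) + 636 = -1501*(-15*(-8))*(0² + 6*(-2)) + 636 = -180120*(0 - 12) + 636 = -180120*(-12) + 636 = -1501*(-1440) + 636 = 2161440 + 636 = 2162076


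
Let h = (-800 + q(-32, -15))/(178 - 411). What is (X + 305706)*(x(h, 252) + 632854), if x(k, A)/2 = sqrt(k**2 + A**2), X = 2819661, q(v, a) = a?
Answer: 1977901007418 + 6250734*sqrt(3448232881)/233 ≈ 1.9795e+12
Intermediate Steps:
h = 815/233 (h = (-800 - 15)/(178 - 411) = -815/(-233) = -815*(-1/233) = 815/233 ≈ 3.4979)
x(k, A) = 2*sqrt(A**2 + k**2) (x(k, A) = 2*sqrt(k**2 + A**2) = 2*sqrt(A**2 + k**2))
(X + 305706)*(x(h, 252) + 632854) = (2819661 + 305706)*(2*sqrt(252**2 + (815/233)**2) + 632854) = 3125367*(2*sqrt(63504 + 664225/54289) + 632854) = 3125367*(2*sqrt(3448232881/54289) + 632854) = 3125367*(2*(sqrt(3448232881)/233) + 632854) = 3125367*(2*sqrt(3448232881)/233 + 632854) = 3125367*(632854 + 2*sqrt(3448232881)/233) = 1977901007418 + 6250734*sqrt(3448232881)/233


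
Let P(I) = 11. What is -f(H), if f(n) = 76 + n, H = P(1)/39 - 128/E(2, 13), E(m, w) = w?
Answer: -2591/39 ≈ -66.436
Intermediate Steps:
H = -373/39 (H = 11/39 - 128/13 = -373/39 ≈ -9.5641)
-f(H) = -(76 - 373/39) = -1*2591/39 = -2591/39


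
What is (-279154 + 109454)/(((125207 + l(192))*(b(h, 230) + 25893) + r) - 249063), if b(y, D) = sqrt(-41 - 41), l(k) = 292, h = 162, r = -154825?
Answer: -13448276822300/257485931747468123 + 21297180300*I*sqrt(82)/10556923201646193043 ≈ -5.2229e-5 + 1.8268e-8*I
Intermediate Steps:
b(y, D) = I*sqrt(82) (b(y, D) = sqrt(-82) = I*sqrt(82))
(-279154 + 109454)/(((125207 + l(192))*(b(h, 230) + 25893) + r) - 249063) = (-279154 + 109454)/(((125207 + 292)*(I*sqrt(82) + 25893) - 154825) - 249063) = -169700/((125499*(25893 + I*sqrt(82)) - 154825) - 249063) = -169700/(((3249545607 + 125499*I*sqrt(82)) - 154825) - 249063) = -169700/((3249390782 + 125499*I*sqrt(82)) - 249063) = -169700/(3249141719 + 125499*I*sqrt(82))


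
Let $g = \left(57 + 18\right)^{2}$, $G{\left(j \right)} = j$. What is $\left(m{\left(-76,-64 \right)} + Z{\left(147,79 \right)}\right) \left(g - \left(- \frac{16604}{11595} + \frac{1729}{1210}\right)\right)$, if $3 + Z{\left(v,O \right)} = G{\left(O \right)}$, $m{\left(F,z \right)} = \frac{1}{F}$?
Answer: $\frac{552429582845}{1292456} \approx 4.2743 \cdot 10^{5}$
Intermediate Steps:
$Z{\left(v,O \right)} = -3 + O$
$g = 5625$ ($g = 75^{2} = 5625$)
$\left(m{\left(-76,-64 \right)} + Z{\left(147,79 \right)}\right) \left(g - \left(- \frac{16604}{11595} + \frac{1729}{1210}\right)\right) = \left(\frac{1}{-76} + \left(-3 + 79\right)\right) \left(5625 - \left(- \frac{16604}{11595} + \frac{1729}{1210}\right)\right) = \left(- \frac{1}{76} + 76\right) \left(5625 - - \frac{8617}{2805990}\right) = \frac{5775 \left(5625 + \left(- \frac{1729}{1210} + \frac{16604}{11595}\right)\right)}{76} = \frac{5775 \left(5625 + \frac{8617}{2805990}\right)}{76} = \frac{5775}{76} \cdot \frac{15783702367}{2805990} = \frac{552429582845}{1292456}$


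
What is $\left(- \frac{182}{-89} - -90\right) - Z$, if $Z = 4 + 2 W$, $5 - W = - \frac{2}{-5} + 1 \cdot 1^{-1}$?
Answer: $\frac{35976}{445} \approx 80.845$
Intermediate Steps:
$W = \frac{18}{5}$ ($W = 5 - \left(- \frac{2}{-5} + 1 \cdot 1^{-1}\right) = 5 - \left(\left(-2\right) \left(- \frac{1}{5}\right) + 1 \cdot 1\right) = 5 - \left(\frac{2}{5} + 1\right) = 5 - \frac{7}{5} = \frac{18}{5} \approx 3.6$)
$Z = \frac{56}{5}$ ($Z = 4 + 2 \cdot \frac{18}{5} = 4 + \frac{36}{5} = \frac{56}{5} \approx 11.2$)
$\left(- \frac{182}{-89} - -90\right) - Z = \left(- \frac{182}{-89} - -90\right) - \frac{56}{5} = \left(\left(-182\right) \left(- \frac{1}{89}\right) + 90\right) - \frac{56}{5} = \left(\frac{182}{89} + 90\right) - \frac{56}{5} = \frac{8192}{89} - \frac{56}{5} = \frac{35976}{445}$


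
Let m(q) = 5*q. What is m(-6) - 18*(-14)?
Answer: 222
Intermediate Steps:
m(-6) - 18*(-14) = 5*(-6) - 18*(-14) = -30 + 252 = 222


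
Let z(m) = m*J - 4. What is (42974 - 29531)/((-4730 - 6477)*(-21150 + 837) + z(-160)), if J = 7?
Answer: 13443/227646667 ≈ 5.9052e-5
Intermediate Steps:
z(m) = -4 + 7*m (z(m) = m*7 - 4 = 7*m - 4 = -4 + 7*m)
(42974 - 29531)/((-4730 - 6477)*(-21150 + 837) + z(-160)) = (42974 - 29531)/((-4730 - 6477)*(-21150 + 837) + (-4 + 7*(-160))) = 13443/(-11207*(-20313) + (-4 - 1120)) = 13443/(227647791 - 1124) = 13443/227646667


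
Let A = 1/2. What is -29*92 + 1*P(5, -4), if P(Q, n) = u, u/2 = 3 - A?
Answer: -2663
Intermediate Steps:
A = ½ ≈ 0.50000
u = 5 (u = 2*(3 - 1*½) = 2*(3 - ½) = 2*(5/2) = 5)
P(Q, n) = 5
-29*92 + 1*P(5, -4) = -29*92 + 1*5 = -2668 + 5 = -2663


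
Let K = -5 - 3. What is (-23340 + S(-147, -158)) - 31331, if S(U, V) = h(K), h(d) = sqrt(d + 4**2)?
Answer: -54671 + 2*sqrt(2) ≈ -54668.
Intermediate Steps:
K = -8
h(d) = sqrt(16 + d) (h(d) = sqrt(d + 16) = sqrt(16 + d))
S(U, V) = 2*sqrt(2) (S(U, V) = sqrt(16 - 8) = sqrt(8) = 2*sqrt(2))
(-23340 + S(-147, -158)) - 31331 = (-23340 + 2*sqrt(2)) - 31331 = -54671 + 2*sqrt(2)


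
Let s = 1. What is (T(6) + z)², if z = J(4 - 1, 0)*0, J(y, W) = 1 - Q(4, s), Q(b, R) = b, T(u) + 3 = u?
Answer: 9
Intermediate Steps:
T(u) = -3 + u
J(y, W) = -3 (J(y, W) = 1 - 1*4 = 1 - 4 = -3)
z = 0 (z = -3*0 = 0)
(T(6) + z)² = ((-3 + 6) + 0)² = (3 + 0)² = 3² = 9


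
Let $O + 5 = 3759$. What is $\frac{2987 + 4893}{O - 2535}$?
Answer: $\frac{7880}{1219} \approx 6.4643$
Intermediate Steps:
$O = 3754$ ($O = -5 + 3759 = 3754$)
$\frac{2987 + 4893}{O - 2535} = \frac{2987 + 4893}{3754 - 2535} = \frac{7880}{1219}$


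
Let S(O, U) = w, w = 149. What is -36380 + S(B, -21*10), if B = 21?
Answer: -36231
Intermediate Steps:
S(O, U) = 149
-36380 + S(B, -21*10) = -36380 + 149 = -36231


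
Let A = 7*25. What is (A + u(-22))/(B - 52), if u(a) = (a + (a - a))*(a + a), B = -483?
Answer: -1143/535 ≈ -2.1364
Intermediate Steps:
A = 175
u(a) = 2*a² (u(a) = (a + 0)*(2*a) = a*(2*a) = 2*a²)
(A + u(-22))/(B - 52) = (175 + 2*(-22)²)/(-483 - 52) = (175 + 2*484)/(-535) = (175 + 968)*(-1/535) = 1143*(-1/535) = -1143/535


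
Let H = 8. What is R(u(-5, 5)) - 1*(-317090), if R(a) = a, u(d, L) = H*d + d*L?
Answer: 317025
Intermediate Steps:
u(d, L) = 8*d + L*d (u(d, L) = 8*d + d*L = 8*d + L*d)
R(u(-5, 5)) - 1*(-317090) = -5*(8 + 5) - 1*(-317090) = -5*13 + 317090 = -65 + 317090 = 317025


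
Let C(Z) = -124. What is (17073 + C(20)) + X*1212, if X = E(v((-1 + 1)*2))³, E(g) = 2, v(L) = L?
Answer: 26645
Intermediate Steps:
X = 8 (X = 2³ = 8)
(17073 + C(20)) + X*1212 = (17073 - 124) + 8*1212 = 16949 + 9696 = 26645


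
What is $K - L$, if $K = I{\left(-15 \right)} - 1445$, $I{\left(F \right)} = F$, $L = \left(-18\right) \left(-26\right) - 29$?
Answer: $-1899$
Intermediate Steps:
$L = 439$ ($L = 468 - 29 = 439$)
$K = -1460$ ($K = -15 - 1445 = -1460$)
$K - L = -1460 - 439 = -1899$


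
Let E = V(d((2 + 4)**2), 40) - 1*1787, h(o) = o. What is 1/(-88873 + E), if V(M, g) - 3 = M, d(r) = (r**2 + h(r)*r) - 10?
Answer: -1/88075 ≈ -1.1354e-5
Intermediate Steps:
d(r) = -10 + 2*r**2 (d(r) = (r**2 + r*r) - 10 = (r**2 + r**2) - 10 = 2*r**2 - 10 = -10 + 2*r**2)
V(M, g) = 3 + M
E = 798 (E = (3 + (-10 + 2*((2 + 4)**2)**2)) - 1*1787 = (3 + (-10 + 2*(6**2)**2)) - 1787 = (3 + (-10 + 2*36**2)) - 1787 = (3 + (-10 + 2*1296)) - 1787 = (3 + (-10 + 2592)) - 1787 = (3 + 2582) - 1787 = 2585 - 1787 = 798)
1/(-88873 + E) = 1/(-88873 + 798) = 1/(-88075) = -1/88075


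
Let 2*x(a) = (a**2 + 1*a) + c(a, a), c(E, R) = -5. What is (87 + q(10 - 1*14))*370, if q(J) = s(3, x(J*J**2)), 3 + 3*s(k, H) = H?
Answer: 840455/3 ≈ 2.8015e+5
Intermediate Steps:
x(a) = -5/2 + a/2 + a**2/2 (x(a) = ((a**2 + 1*a) - 5)/2 = ((a**2 + a) - 5)/2 = ((a + a**2) - 5)/2 = (-5 + a + a**2)/2 = -5/2 + a/2 + a**2/2)
s(k, H) = -1 + H/3
q(J) = -11/6 + J**3/6 + J**6/6 (q(J) = -1 + (-5/2 + (J*J**2)/2 + (J*J**2)**2/2)/3 = -1 + (-5/2 + J**3/2 + (J**3)**2/2)/3 = -1 + (-5/2 + J**3/2 + J**6/2)/3 = -1 + (-5/6 + J**3/6 + J**6/6) = -11/6 + J**3/6 + J**6/6)
(87 + q(10 - 1*14))*370 = (87 + (-11/6 + (10 - 1*14)**3/6 + (10 - 1*14)**6/6))*370 = (87 + (-11/6 + (10 - 14)**3/6 + (10 - 14)**6/6))*370 = (87 + (-11/6 + (1/6)*(-4)**3 + (1/6)*(-4)**6))*370 = (87 + (-11/6 + (1/6)*(-64) + (1/6)*4096))*370 = (87 + (-11/6 - 32/3 + 2048/3))*370 = (87 + 4021/6)*370 = (4543/6)*370 = 840455/3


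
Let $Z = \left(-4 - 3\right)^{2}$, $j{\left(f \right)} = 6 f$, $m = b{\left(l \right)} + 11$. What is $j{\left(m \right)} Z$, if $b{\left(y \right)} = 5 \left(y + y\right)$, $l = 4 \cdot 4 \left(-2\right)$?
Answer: $-90846$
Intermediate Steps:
$l = -32$ ($l = 16 \left(-2\right) = -32$)
$b{\left(y \right)} = 10 y$ ($b{\left(y \right)} = 5 \cdot 2 y = 10 y$)
$m = -309$ ($m = 10 \left(-32\right) + 11 = -320 + 11 = -309$)
$Z = 49$ ($Z = \left(-7\right)^{2} = 49$)
$j{\left(m \right)} Z = 6 \left(-309\right) 49 = \left(-1854\right) 49 = -90846$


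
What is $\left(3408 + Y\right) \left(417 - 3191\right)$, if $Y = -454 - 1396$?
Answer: $-4321892$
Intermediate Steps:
$Y = -1850$
$\left(3408 + Y\right) \left(417 - 3191\right) = \left(3408 - 1850\right) \left(417 - 3191\right) = 1558 \left(417 - 3191\right) = 1558 \left(-2774\right) = -4321892$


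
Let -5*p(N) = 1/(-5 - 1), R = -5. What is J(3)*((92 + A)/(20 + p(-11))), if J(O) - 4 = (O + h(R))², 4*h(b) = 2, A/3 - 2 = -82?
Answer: -72150/601 ≈ -120.05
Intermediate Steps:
A = -240 (A = 6 + 3*(-82) = 6 - 246 = -240)
h(b) = ½ (h(b) = (¼)*2 = ½)
p(N) = 1/30 (p(N) = -1/(5*(-5 - 1)) = -⅕/(-6) = -⅕*(-⅙) = 1/30)
J(O) = 4 + (½ + O)² (J(O) = 4 + (O + ½)² = 4 + (½ + O)²)
J(3)*((92 + A)/(20 + p(-11))) = (17/4 + 3 + 3²)*((92 - 240)/(20 + 1/30)) = (17/4 + 3 + 9)*(-148/601/30) = 65*(-148*30/601)/4 = (65/4)*(-4440/601) = -72150/601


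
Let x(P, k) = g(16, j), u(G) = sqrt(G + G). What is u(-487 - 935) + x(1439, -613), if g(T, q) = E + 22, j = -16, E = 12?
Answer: 34 + 6*I*sqrt(79) ≈ 34.0 + 53.329*I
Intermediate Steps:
u(G) = sqrt(2)*sqrt(G) (u(G) = sqrt(2*G) = sqrt(2)*sqrt(G))
g(T, q) = 34 (g(T, q) = 12 + 22 = 34)
x(P, k) = 34
u(-487 - 935) + x(1439, -613) = sqrt(2)*sqrt(-487 - 935) + 34 = sqrt(2)*sqrt(-1422) + 34 = sqrt(2)*(3*I*sqrt(158)) + 34 = 6*I*sqrt(79) + 34 = 34 + 6*I*sqrt(79)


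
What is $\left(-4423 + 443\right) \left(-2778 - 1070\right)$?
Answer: $15315040$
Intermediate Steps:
$\left(-4423 + 443\right) \left(-2778 - 1070\right) = \left(-3980\right) \left(-3848\right) = 15315040$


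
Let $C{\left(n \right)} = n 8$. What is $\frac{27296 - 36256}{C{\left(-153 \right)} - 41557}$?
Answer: $\frac{8960}{42781} \approx 0.20944$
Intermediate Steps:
$C{\left(n \right)} = 8 n$
$\frac{27296 - 36256}{C{\left(-153 \right)} - 41557} = \frac{27296 - 36256}{8 \left(-153\right) - 41557} = - \frac{8960}{-1224 - 41557} = - \frac{8960}{-42781} = \left(-8960\right) \left(- \frac{1}{42781}\right) = \frac{8960}{42781}$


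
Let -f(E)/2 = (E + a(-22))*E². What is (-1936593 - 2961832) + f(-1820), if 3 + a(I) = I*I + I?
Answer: 9011454375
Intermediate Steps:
a(I) = -3 + I + I² (a(I) = -3 + (I*I + I) = -3 + (I² + I) = -3 + (I + I²) = -3 + I + I²)
f(E) = -2*E²*(459 + E) (f(E) = -2*(E + (-3 - 22 + (-22)²))*E² = -2*(E + (-3 - 22 + 484))*E² = -2*(E + 459)*E² = -2*(459 + E)*E² = -2*E²*(459 + E))
(-1936593 - 2961832) + f(-1820) = (-1936593 - 2961832) + 2*(-1820)²*(-459 - 1*(-1820)) = -4898425 + 2*3312400*(-459 + 1820) = -4898425 + 2*3312400*1361 = -4898425 + 9016352800 = 9011454375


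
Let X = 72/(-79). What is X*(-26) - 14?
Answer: 766/79 ≈ 9.6962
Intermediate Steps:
X = -72/79 (X = 72*(-1/79) = -72/79 ≈ -0.91139)
X*(-26) - 14 = -72/79*(-26) - 14 = 1872/79 - 14 = 766/79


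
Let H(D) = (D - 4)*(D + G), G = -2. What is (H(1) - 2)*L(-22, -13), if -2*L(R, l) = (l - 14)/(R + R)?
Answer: -27/88 ≈ -0.30682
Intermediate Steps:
H(D) = (-4 + D)*(-2 + D) (H(D) = (D - 4)*(D - 2) = (-4 + D)*(-2 + D))
L(R, l) = -(-14 + l)/(4*R) (L(R, l) = -(l - 14)/(2*(R + R)) = -(-14 + l)/(2*(2*R)) = -(-14 + l)*1/(2*R)/2 = -(-14 + l)/(4*R))
(H(1) - 2)*L(-22, -13) = ((8 + 1**2 - 6*1) - 2)*((1/4)*(14 - 1*(-13))/(-22)) = ((8 + 1 - 6) - 2)*((1/4)*(-1/22)*(14 + 13)) = (3 - 2)*((1/4)*(-1/22)*27) = 1*(-27/88) = -27/88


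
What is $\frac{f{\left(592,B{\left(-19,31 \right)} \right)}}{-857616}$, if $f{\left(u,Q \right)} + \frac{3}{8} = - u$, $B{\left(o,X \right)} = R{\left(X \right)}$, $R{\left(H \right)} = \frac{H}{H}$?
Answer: $\frac{4739}{6860928} \approx 0.00069072$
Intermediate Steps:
$R{\left(H \right)} = 1$
$B{\left(o,X \right)} = 1$
$f{\left(u,Q \right)} = - \frac{3}{8} - u$
$\frac{f{\left(592,B{\left(-19,31 \right)} \right)}}{-857616} = \frac{- \frac{3}{8} - 592}{-857616} = \left(- \frac{3}{8} - 592\right) \left(- \frac{1}{857616}\right) = \left(- \frac{4739}{8}\right) \left(- \frac{1}{857616}\right) = \frac{4739}{6860928}$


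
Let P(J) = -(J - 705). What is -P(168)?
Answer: -537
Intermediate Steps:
P(J) = 705 - J (P(J) = -(-705 + J) = 705 - J)
-P(168) = -(705 - 1*168) = -(705 - 168) = -1*537 = -537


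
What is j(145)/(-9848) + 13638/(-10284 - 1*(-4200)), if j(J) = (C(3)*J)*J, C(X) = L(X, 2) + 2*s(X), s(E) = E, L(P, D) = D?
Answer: -24117413/1248234 ≈ -19.321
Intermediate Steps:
C(X) = 2 + 2*X
j(J) = 8*J**2 (j(J) = ((2 + 2*3)*J)*J = ((2 + 6)*J)*J = (8*J)*J = 8*J**2)
j(145)/(-9848) + 13638/(-10284 - 1*(-4200)) = (8*145**2)/(-9848) + 13638/(-10284 - 1*(-4200)) = (8*21025)*(-1/9848) + 13638/(-10284 + 4200) = 168200*(-1/9848) + 13638/(-6084) = -21025/1231 + 13638*(-1/6084) = -21025/1231 - 2273/1014 = -24117413/1248234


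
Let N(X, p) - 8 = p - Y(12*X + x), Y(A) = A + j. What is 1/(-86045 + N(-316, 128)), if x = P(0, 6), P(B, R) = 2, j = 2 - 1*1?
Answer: -1/82120 ≈ -1.2177e-5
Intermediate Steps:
j = 1 (j = 2 - 1 = 1)
x = 2
Y(A) = 1 + A (Y(A) = A + 1 = 1 + A)
N(X, p) = 5 + p - 12*X (N(X, p) = 8 + (p - (1 + (12*X + 2))) = 8 + (p - (1 + (2 + 12*X))) = 8 + (p - (3 + 12*X)) = 8 + (p + (-3 - 12*X)) = 8 + (-3 + p - 12*X) = 5 + p - 12*X)
1/(-86045 + N(-316, 128)) = 1/(-86045 + (5 + 128 - 12*(-316))) = 1/(-86045 + (5 + 128 + 3792)) = 1/(-86045 + 3925) = 1/(-82120) = -1/82120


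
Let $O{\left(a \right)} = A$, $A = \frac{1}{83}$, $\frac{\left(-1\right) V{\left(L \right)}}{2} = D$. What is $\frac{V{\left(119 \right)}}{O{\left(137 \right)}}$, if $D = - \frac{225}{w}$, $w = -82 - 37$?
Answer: $- \frac{37350}{119} \approx -313.87$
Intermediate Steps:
$w = -119$
$D = \frac{225}{119}$ ($D = - \frac{225}{-119} = \left(-225\right) \left(- \frac{1}{119}\right) = \frac{225}{119} \approx 1.8908$)
$V{\left(L \right)} = - \frac{450}{119}$ ($V{\left(L \right)} = \left(-2\right) \frac{225}{119} = - \frac{450}{119}$)
$A = \frac{1}{83} \approx 0.012048$
$O{\left(a \right)} = \frac{1}{83}$
$\frac{V{\left(119 \right)}}{O{\left(137 \right)}} = - \frac{450 \frac{1}{\frac{1}{83}}}{119} = \left(- \frac{450}{119}\right) 83 = - \frac{37350}{119}$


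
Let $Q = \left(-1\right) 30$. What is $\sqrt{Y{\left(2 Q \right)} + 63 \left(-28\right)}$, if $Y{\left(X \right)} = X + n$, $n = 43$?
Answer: $i \sqrt{1781} \approx 42.202 i$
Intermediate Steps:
$Q = -30$
$Y{\left(X \right)} = 43 + X$ ($Y{\left(X \right)} = X + 43 = 43 + X$)
$\sqrt{Y{\left(2 Q \right)} + 63 \left(-28\right)} = \sqrt{\left(43 + 2 \left(-30\right)\right) + 63 \left(-28\right)} = \sqrt{\left(43 - 60\right) - 1764} = \sqrt{-17 - 1764} = \sqrt{-1781} = i \sqrt{1781}$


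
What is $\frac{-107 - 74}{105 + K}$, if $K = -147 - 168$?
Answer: $\frac{181}{210} \approx 0.86191$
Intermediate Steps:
$K = -315$ ($K = -147 - 168 = -315$)
$\frac{-107 - 74}{105 + K} = \frac{-107 - 74}{105 - 315} = - \frac{181}{-210} = \left(-181\right) \left(- \frac{1}{210}\right) = \frac{181}{210}$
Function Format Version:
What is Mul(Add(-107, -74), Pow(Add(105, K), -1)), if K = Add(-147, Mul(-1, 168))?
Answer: Rational(181, 210) ≈ 0.86191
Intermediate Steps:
K = -315 (K = Add(-147, -168) = -315)
Mul(Add(-107, -74), Pow(Add(105, K), -1)) = Mul(Add(-107, -74), Pow(Add(105, -315), -1)) = Mul(-181, Pow(-210, -1)) = Mul(-181, Rational(-1, 210)) = Rational(181, 210)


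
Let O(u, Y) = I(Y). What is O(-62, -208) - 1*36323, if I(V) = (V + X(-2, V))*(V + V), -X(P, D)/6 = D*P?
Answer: 1088541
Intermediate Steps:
X(P, D) = -6*D*P
I(V) = 26*V² (I(V) = (V - 6*V*(-2))*(V + V) = (V + 12*V)*(2*V) = (13*V)*(2*V) = 26*V²)
O(u, Y) = 26*Y²
O(-62, -208) - 1*36323 = 26*(-208)² - 1*36323 = 26*43264 - 36323 = 1124864 - 36323 = 1088541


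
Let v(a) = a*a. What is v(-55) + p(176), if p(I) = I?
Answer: 3201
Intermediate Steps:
v(a) = a²
v(-55) + p(176) = (-55)² + 176 = 3025 + 176 = 3201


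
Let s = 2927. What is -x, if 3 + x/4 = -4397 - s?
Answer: 29308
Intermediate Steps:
x = -29308 (x = -12 + 4*(-4397 - 1*2927) = -12 + 4*(-4397 - 2927) = -12 + 4*(-7324) = -12 - 29296 = -29308)
-x = -1*(-29308) = 29308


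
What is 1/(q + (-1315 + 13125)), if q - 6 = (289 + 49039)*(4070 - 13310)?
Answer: -1/455778904 ≈ -2.1940e-9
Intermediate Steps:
q = -455790714 (q = 6 + (289 + 49039)*(4070 - 13310) = 6 + 49328*(-9240) = 6 - 455790720 = -455790714)
1/(q + (-1315 + 13125)) = 1/(-455790714 + (-1315 + 13125)) = 1/(-455790714 + 11810) = 1/(-455778904) = -1/455778904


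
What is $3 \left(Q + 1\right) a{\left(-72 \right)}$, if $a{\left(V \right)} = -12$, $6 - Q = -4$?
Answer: $-396$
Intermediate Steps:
$Q = 10$ ($Q = 6 - -4 = 6 + 4 = 10$)
$3 \left(Q + 1\right) a{\left(-72 \right)} = 3 \left(10 + 1\right) \left(-12\right) = 3 \cdot 11 \left(-12\right) = 33 \left(-12\right) = -396$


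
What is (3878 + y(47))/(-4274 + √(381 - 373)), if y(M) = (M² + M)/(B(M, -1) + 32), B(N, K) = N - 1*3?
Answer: -79331851/86768573 - 37123*√2/86768573 ≈ -0.91490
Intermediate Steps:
B(N, K) = -3 + N (B(N, K) = N - 3 = -3 + N)
y(M) = (M + M²)/(29 + M) (y(M) = (M² + M)/((-3 + M) + 32) = (M + M²)/(29 + M))
(3878 + y(47))/(-4274 + √(381 - 373)) = (3878 + 47*(1 + 47)/(29 + 47))/(-4274 + √(381 - 373)) = (3878 + 47*48/76)/(-4274 + √8) = (3878 + 47*(1/76)*48)/(-4274 + 2*√2) = (3878 + 564/19)/(-4274 + 2*√2) = 74246/(19*(-4274 + 2*√2))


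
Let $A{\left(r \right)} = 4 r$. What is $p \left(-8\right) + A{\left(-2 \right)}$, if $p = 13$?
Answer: $-112$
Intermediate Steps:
$p \left(-8\right) + A{\left(-2 \right)} = 13 \left(-8\right) + 4 \left(-2\right) = -104 - 8 = -112$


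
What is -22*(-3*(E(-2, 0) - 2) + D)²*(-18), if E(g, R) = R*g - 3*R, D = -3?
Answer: 3564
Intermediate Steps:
E(g, R) = -3*R + R*g
-22*(-3*(E(-2, 0) - 2) + D)²*(-18) = -22*(-3*(0*(-3 - 2) - 2) - 3)²*(-18) = -22*(-3*(0*(-5) - 2) - 3)²*(-18) = -22*(-3*(0 - 2) - 3)²*(-18) = -22*(-3*(-2) - 3)²*(-18) = -22*(6 - 3)²*(-18) = -22*3²*(-18) = -22*9*(-18) = -198*(-18) = 3564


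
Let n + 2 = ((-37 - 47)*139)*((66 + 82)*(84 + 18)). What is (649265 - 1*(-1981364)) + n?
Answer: -173630269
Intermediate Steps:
n = -176260898 (n = -2 + ((-37 - 47)*139)*((66 + 82)*(84 + 18)) = -2 + (-84*139)*(148*102) = -2 - 11676*15096 = -2 - 176260896 = -176260898)
(649265 - 1*(-1981364)) + n = (649265 - 1*(-1981364)) - 176260898 = (649265 + 1981364) - 176260898 = 2630629 - 176260898 = -173630269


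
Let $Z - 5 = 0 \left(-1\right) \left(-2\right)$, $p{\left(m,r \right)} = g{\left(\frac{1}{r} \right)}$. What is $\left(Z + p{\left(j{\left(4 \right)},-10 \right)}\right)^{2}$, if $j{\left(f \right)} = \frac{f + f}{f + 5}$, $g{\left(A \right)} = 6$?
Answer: $121$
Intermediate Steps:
$j{\left(f \right)} = \frac{2 f}{5 + f}$
$p{\left(m,r \right)} = 6$
$Z = 5$ ($Z = 5 + 0 \left(-1\right) \left(-2\right) = 5 + 0 \left(-2\right) = 5 + 0 = 5$)
$\left(Z + p{\left(j{\left(4 \right)},-10 \right)}\right)^{2} = \left(5 + 6\right)^{2} = 11^{2} = 121$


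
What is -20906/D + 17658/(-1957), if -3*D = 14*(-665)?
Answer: -7556187/479465 ≈ -15.760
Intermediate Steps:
D = 9310/3 (D = -14*(-665)/3 = -1/3*(-9310) = 9310/3 ≈ 3103.3)
-20906/D + 17658/(-1957) = -20906/9310/3 + 17658/(-1957) = -20906*3/9310 + 17658*(-1/1957) = -31359/4655 - 17658/1957 = -7556187/479465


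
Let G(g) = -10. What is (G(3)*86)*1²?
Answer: -860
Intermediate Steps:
(G(3)*86)*1² = -10*86*1² = -860*1 = -860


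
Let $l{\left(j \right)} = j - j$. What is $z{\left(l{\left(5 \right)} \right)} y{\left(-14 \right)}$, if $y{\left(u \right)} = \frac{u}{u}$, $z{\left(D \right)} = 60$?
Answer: $60$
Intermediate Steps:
$l{\left(j \right)} = 0$
$y{\left(u \right)} = 1$
$z{\left(l{\left(5 \right)} \right)} y{\left(-14 \right)} = 60 \cdot 1 = 60$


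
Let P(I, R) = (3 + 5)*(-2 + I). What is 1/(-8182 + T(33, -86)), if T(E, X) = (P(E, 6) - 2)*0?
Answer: -1/8182 ≈ -0.00012222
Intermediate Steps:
P(I, R) = -16 + 8*I (P(I, R) = 8*(-2 + I) = -16 + 8*I)
T(E, X) = 0 (T(E, X) = ((-16 + 8*E) - 2)*0 = (-18 + 8*E)*0 = 0)
1/(-8182 + T(33, -86)) = 1/(-8182 + 0) = 1/(-8182) = -1/8182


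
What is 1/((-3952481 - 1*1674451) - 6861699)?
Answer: -1/12488631 ≈ -8.0073e-8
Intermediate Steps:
1/((-3952481 - 1*1674451) - 6861699) = 1/((-3952481 - 1674451) - 6861699) = 1/(-5626932 - 6861699) = 1/(-12488631) = -1/12488631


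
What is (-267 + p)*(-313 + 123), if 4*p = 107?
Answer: 91295/2 ≈ 45648.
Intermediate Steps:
p = 107/4 (p = (1/4)*107 = 107/4 ≈ 26.750)
(-267 + p)*(-313 + 123) = (-267 + 107/4)*(-313 + 123) = -961/4*(-190) = 91295/2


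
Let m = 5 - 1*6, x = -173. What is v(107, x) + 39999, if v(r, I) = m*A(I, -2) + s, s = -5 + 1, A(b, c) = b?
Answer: 40168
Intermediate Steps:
s = -4
m = -1 (m = 5 - 6 = -1)
v(r, I) = -4 - I (v(r, I) = -I - 4 = -4 - I)
v(107, x) + 39999 = (-4 - 1*(-173)) + 39999 = (-4 + 173) + 39999 = 169 + 39999 = 40168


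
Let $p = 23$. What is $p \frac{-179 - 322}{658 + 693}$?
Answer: $- \frac{11523}{1351} \approx -8.5292$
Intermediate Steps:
$p \frac{-179 - 322}{658 + 693} = 23 \frac{-179 - 322}{658 + 693} = 23 \left(- \frac{501}{1351}\right) = - \frac{11523}{1351}$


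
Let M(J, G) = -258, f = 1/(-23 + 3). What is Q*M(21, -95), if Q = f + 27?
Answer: -69531/10 ≈ -6953.1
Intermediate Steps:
f = -1/20 (f = 1/(-20) = -1/20 ≈ -0.050000)
Q = 539/20 (Q = -1/20 + 27 = 539/20 ≈ 26.950)
Q*M(21, -95) = (539/20)*(-258) = -69531/10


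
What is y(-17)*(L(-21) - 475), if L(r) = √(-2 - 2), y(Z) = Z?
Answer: 8075 - 34*I ≈ 8075.0 - 34.0*I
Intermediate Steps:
L(r) = 2*I (L(r) = √(-4) = 2*I)
y(-17)*(L(-21) - 475) = -17*(2*I - 475) = -17*(-475 + 2*I) = 8075 - 34*I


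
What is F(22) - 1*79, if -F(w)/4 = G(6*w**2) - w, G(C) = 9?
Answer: -27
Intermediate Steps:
F(w) = -36 + 4*w (F(w) = -4*(9 - w) = -36 + 4*w)
F(22) - 1*79 = (-36 + 4*22) - 1*79 = (-36 + 88) - 79 = 52 - 79 = -27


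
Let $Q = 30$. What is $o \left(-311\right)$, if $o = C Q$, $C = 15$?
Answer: $-139950$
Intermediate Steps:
$o = 450$ ($o = 15 \cdot 30 = 450$)
$o \left(-311\right) = 450 \left(-311\right) = -139950$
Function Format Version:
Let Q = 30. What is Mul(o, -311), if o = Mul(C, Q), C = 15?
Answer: -139950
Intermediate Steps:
o = 450 (o = Mul(15, 30) = 450)
Mul(o, -311) = Mul(450, -311) = -139950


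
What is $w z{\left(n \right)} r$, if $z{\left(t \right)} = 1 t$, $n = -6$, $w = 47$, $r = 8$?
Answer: $-2256$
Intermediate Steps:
$z{\left(t \right)} = t$
$w z{\left(n \right)} r = 47 \left(-6\right) 8 = \left(-282\right) 8 = -2256$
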